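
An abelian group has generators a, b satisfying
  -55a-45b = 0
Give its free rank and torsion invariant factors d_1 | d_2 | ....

rank_ℚ(R)=1; free=2−1=1
SNF(R) diag = [5] → torsion [5]

Answer: M ≅ ℤ^1 ⊕ ℤ/5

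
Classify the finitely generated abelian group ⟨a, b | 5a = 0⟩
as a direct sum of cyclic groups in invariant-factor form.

Answer: M ≅ ℤ^1 ⊕ ℤ/5

Derivation:
rank_ℚ(R)=1; free=2−1=1
SNF(R) diag = [5] → torsion [5]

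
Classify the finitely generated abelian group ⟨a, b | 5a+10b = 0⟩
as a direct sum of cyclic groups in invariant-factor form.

Answer: M ≅ ℤ^1 ⊕ ℤ/5

Derivation:
rank_ℚ(R)=1; free=2−1=1
SNF(R) diag = [5] → torsion [5]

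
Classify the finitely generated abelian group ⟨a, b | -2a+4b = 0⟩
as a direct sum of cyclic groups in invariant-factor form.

rank_ℚ(R)=1; free=2−1=1
SNF(R) diag = [2] → torsion [2]

Answer: M ≅ ℤ^1 ⊕ ℤ/2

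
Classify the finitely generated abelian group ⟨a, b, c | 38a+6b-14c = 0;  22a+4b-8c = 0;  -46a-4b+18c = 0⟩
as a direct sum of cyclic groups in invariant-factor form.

rank_ℚ(R)=3; free=3−3=0
SNF(R) diag = [2, 2, 2] → torsion [2, 2, 2]

Answer: M ≅ ℤ/2 ⊕ ℤ/2 ⊕ ℤ/2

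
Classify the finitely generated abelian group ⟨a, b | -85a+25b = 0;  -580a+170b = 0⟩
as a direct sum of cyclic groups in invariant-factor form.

Answer: M ≅ ℤ/5 ⊕ ℤ/10

Derivation:
rank_ℚ(R)=2; free=2−2=0
SNF(R) diag = [5, 10] → torsion [5, 10]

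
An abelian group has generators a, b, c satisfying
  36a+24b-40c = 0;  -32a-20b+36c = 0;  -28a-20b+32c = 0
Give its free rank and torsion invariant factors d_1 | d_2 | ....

Answer: M ≅ ℤ/4 ⊕ ℤ/4 ⊕ ℤ/4

Derivation:
rank_ℚ(R)=3; free=3−3=0
SNF(R) diag = [4, 4, 4] → torsion [4, 4, 4]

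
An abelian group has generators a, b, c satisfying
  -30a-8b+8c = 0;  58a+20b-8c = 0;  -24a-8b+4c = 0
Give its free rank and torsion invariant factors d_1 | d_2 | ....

Answer: M ≅ ℤ/2 ⊕ ℤ/4 ⊕ ℤ/4

Derivation:
rank_ℚ(R)=3; free=3−3=0
SNF(R) diag = [2, 4, 4] → torsion [2, 4, 4]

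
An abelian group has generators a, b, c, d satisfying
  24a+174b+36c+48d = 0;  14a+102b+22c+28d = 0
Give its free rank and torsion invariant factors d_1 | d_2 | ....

Answer: M ≅ ℤ^2 ⊕ ℤ/2 ⊕ ℤ/6

Derivation:
rank_ℚ(R)=2; free=4−2=2
SNF(R) diag = [2, 6] → torsion [2, 6]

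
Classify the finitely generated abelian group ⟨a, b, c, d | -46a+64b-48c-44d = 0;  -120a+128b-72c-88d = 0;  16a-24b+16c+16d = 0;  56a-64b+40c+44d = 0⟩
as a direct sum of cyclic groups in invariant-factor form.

rank_ℚ(R)=4; free=4−4=0
SNF(R) diag = [2, 4, 8, 8] → torsion [2, 4, 8, 8]

Answer: M ≅ ℤ/2 ⊕ ℤ/4 ⊕ ℤ/8 ⊕ ℤ/8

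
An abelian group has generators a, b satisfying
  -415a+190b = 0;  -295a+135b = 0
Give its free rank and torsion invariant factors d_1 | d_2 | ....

rank_ℚ(R)=2; free=2−2=0
SNF(R) diag = [5, 5] → torsion [5, 5]

Answer: M ≅ ℤ/5 ⊕ ℤ/5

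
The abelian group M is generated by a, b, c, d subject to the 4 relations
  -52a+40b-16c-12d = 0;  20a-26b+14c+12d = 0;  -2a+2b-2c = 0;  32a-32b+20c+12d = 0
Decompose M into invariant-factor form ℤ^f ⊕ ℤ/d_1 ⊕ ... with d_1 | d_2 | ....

rank_ℚ(R)=4; free=4−4=0
SNF(R) diag = [2, 6, 12, 12] → torsion [2, 6, 12, 12]

Answer: M ≅ ℤ/2 ⊕ ℤ/6 ⊕ ℤ/12 ⊕ ℤ/12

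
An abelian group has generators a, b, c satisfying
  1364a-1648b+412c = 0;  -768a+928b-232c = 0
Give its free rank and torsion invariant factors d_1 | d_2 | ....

rank_ℚ(R)=2; free=3−2=1
SNF(R) diag = [4, 8] → torsion [4, 8]

Answer: M ≅ ℤ^1 ⊕ ℤ/4 ⊕ ℤ/8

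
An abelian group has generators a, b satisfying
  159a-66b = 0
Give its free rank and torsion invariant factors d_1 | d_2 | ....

Answer: M ≅ ℤ^1 ⊕ ℤ/3

Derivation:
rank_ℚ(R)=1; free=2−1=1
SNF(R) diag = [3] → torsion [3]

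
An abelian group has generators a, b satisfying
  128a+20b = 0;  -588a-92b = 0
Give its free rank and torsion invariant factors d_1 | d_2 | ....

rank_ℚ(R)=2; free=2−2=0
SNF(R) diag = [4, 4] → torsion [4, 4]

Answer: M ≅ ℤ/4 ⊕ ℤ/4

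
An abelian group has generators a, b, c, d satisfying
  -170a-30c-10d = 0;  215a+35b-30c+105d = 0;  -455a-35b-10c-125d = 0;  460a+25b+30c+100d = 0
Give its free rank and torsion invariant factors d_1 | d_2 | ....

Answer: M ≅ ℤ/5 ⊕ ℤ/5 ⊕ ℤ/10 ⊕ ℤ/20

Derivation:
rank_ℚ(R)=4; free=4−4=0
SNF(R) diag = [5, 5, 10, 20] → torsion [5, 5, 10, 20]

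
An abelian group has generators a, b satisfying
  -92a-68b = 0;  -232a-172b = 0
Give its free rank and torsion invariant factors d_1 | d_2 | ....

rank_ℚ(R)=2; free=2−2=0
SNF(R) diag = [4, 12] → torsion [4, 12]

Answer: M ≅ ℤ/4 ⊕ ℤ/12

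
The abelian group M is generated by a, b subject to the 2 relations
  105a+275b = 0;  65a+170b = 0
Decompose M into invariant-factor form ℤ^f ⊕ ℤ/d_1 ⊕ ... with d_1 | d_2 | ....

Answer: M ≅ ℤ/5 ⊕ ℤ/5

Derivation:
rank_ℚ(R)=2; free=2−2=0
SNF(R) diag = [5, 5] → torsion [5, 5]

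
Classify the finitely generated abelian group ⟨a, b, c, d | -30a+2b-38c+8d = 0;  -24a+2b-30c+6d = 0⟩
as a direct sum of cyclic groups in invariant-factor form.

rank_ℚ(R)=2; free=4−2=2
SNF(R) diag = [2, 2] → torsion [2, 2]

Answer: M ≅ ℤ^2 ⊕ ℤ/2 ⊕ ℤ/2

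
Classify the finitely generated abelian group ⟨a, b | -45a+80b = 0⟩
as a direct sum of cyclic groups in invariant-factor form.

rank_ℚ(R)=1; free=2−1=1
SNF(R) diag = [5] → torsion [5]

Answer: M ≅ ℤ^1 ⊕ ℤ/5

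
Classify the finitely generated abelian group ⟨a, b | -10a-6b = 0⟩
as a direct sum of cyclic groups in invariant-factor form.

rank_ℚ(R)=1; free=2−1=1
SNF(R) diag = [2] → torsion [2]

Answer: M ≅ ℤ^1 ⊕ ℤ/2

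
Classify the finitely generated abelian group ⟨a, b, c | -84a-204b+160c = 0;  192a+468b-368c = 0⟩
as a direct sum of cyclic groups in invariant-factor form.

Answer: M ≅ ℤ^1 ⊕ ℤ/4 ⊕ ℤ/12

Derivation:
rank_ℚ(R)=2; free=3−2=1
SNF(R) diag = [4, 12] → torsion [4, 12]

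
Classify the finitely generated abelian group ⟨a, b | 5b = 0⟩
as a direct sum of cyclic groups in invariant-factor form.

rank_ℚ(R)=1; free=2−1=1
SNF(R) diag = [5] → torsion [5]

Answer: M ≅ ℤ^1 ⊕ ℤ/5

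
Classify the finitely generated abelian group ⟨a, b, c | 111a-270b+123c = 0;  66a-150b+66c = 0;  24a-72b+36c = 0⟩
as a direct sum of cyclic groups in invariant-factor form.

Answer: M ≅ ℤ/3 ⊕ ℤ/6 ⊕ ℤ/12

Derivation:
rank_ℚ(R)=3; free=3−3=0
SNF(R) diag = [3, 6, 12] → torsion [3, 6, 12]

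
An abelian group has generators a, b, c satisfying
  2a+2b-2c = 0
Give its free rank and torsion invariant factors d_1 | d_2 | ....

rank_ℚ(R)=1; free=3−1=2
SNF(R) diag = [2] → torsion [2]

Answer: M ≅ ℤ^2 ⊕ ℤ/2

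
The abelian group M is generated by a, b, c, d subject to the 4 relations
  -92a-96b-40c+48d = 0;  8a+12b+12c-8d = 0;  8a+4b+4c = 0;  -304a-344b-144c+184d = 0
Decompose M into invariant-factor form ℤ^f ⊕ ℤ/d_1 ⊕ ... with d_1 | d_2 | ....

rank_ℚ(R)=4; free=4−4=0
SNF(R) diag = [4, 4, 8, 24] → torsion [4, 4, 8, 24]

Answer: M ≅ ℤ/4 ⊕ ℤ/4 ⊕ ℤ/8 ⊕ ℤ/24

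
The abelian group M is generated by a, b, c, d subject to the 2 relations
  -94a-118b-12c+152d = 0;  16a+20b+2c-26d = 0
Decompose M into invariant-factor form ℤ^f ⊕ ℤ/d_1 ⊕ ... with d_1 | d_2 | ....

Answer: M ≅ ℤ^2 ⊕ ℤ/2 ⊕ ℤ/2

Derivation:
rank_ℚ(R)=2; free=4−2=2
SNF(R) diag = [2, 2] → torsion [2, 2]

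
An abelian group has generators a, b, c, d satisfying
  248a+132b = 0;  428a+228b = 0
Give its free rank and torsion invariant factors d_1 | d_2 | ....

rank_ℚ(R)=2; free=4−2=2
SNF(R) diag = [4, 12] → torsion [4, 12]

Answer: M ≅ ℤ^2 ⊕ ℤ/4 ⊕ ℤ/12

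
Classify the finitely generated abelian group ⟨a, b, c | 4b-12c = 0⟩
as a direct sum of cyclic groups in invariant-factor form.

Answer: M ≅ ℤ^2 ⊕ ℤ/4

Derivation:
rank_ℚ(R)=1; free=3−1=2
SNF(R) diag = [4] → torsion [4]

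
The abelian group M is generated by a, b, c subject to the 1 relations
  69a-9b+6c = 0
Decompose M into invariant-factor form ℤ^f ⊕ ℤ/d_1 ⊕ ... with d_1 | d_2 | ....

Answer: M ≅ ℤ^2 ⊕ ℤ/3

Derivation:
rank_ℚ(R)=1; free=3−1=2
SNF(R) diag = [3] → torsion [3]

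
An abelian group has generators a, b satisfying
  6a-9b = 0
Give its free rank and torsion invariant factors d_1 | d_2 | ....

rank_ℚ(R)=1; free=2−1=1
SNF(R) diag = [3] → torsion [3]

Answer: M ≅ ℤ^1 ⊕ ℤ/3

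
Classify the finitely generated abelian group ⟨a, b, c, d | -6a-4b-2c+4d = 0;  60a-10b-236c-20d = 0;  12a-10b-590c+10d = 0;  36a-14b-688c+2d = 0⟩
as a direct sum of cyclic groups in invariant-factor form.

Answer: M ≅ ℤ/2 ⊕ ℤ/6 ⊕ ℤ/18 ⊕ ℤ/54

Derivation:
rank_ℚ(R)=4; free=4−4=0
SNF(R) diag = [2, 6, 18, 54] → torsion [2, 6, 18, 54]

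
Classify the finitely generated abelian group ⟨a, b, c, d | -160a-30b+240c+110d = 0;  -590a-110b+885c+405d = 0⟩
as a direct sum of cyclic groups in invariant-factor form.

rank_ℚ(R)=2; free=4−2=2
SNF(R) diag = [5, 10] → torsion [5, 10]

Answer: M ≅ ℤ^2 ⊕ ℤ/5 ⊕ ℤ/10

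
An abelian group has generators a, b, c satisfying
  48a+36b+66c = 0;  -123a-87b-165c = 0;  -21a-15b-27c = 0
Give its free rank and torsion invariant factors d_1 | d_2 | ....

Answer: M ≅ ℤ/3 ⊕ ℤ/6 ⊕ ℤ/18

Derivation:
rank_ℚ(R)=3; free=3−3=0
SNF(R) diag = [3, 6, 18] → torsion [3, 6, 18]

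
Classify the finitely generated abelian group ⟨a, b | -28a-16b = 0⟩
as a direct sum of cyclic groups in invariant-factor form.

rank_ℚ(R)=1; free=2−1=1
SNF(R) diag = [4] → torsion [4]

Answer: M ≅ ℤ^1 ⊕ ℤ/4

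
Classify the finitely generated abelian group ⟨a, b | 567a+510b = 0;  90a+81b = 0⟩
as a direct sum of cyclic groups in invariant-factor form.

Answer: M ≅ ℤ/3 ⊕ ℤ/9

Derivation:
rank_ℚ(R)=2; free=2−2=0
SNF(R) diag = [3, 9] → torsion [3, 9]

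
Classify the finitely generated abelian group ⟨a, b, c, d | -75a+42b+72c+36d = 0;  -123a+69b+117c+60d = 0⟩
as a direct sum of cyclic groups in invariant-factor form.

Answer: M ≅ ℤ^2 ⊕ ℤ/3 ⊕ ℤ/3

Derivation:
rank_ℚ(R)=2; free=4−2=2
SNF(R) diag = [3, 3] → torsion [3, 3]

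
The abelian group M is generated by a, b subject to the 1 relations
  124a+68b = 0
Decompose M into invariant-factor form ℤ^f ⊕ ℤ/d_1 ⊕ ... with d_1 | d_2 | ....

rank_ℚ(R)=1; free=2−1=1
SNF(R) diag = [4] → torsion [4]

Answer: M ≅ ℤ^1 ⊕ ℤ/4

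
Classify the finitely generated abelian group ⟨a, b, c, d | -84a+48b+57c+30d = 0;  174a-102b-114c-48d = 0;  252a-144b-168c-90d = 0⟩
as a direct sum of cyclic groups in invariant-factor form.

rank_ℚ(R)=3; free=4−3=1
SNF(R) diag = [3, 6, 18] → torsion [3, 6, 18]

Answer: M ≅ ℤ^1 ⊕ ℤ/3 ⊕ ℤ/6 ⊕ ℤ/18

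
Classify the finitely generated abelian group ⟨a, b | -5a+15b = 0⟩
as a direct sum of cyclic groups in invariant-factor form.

rank_ℚ(R)=1; free=2−1=1
SNF(R) diag = [5] → torsion [5]

Answer: M ≅ ℤ^1 ⊕ ℤ/5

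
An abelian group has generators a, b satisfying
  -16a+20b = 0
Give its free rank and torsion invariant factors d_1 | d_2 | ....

Answer: M ≅ ℤ^1 ⊕ ℤ/4

Derivation:
rank_ℚ(R)=1; free=2−1=1
SNF(R) diag = [4] → torsion [4]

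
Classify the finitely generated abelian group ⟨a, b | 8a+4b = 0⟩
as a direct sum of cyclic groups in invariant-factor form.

rank_ℚ(R)=1; free=2−1=1
SNF(R) diag = [4] → torsion [4]

Answer: M ≅ ℤ^1 ⊕ ℤ/4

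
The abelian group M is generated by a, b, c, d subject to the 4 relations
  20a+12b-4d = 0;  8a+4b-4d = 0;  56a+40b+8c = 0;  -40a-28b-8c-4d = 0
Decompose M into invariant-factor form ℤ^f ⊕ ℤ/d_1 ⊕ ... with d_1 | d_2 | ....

rank_ℚ(R)=4; free=4−4=0
SNF(R) diag = [4, 4, 8, 8] → torsion [4, 4, 8, 8]

Answer: M ≅ ℤ/4 ⊕ ℤ/4 ⊕ ℤ/8 ⊕ ℤ/8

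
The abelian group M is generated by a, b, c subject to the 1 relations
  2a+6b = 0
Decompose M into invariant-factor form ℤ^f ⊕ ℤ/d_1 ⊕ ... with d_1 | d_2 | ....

Answer: M ≅ ℤ^2 ⊕ ℤ/2

Derivation:
rank_ℚ(R)=1; free=3−1=2
SNF(R) diag = [2] → torsion [2]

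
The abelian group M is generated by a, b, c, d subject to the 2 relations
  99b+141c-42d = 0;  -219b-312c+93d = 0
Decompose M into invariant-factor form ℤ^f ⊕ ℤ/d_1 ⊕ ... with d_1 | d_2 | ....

rank_ℚ(R)=2; free=4−2=2
SNF(R) diag = [3, 3] → torsion [3, 3]

Answer: M ≅ ℤ^2 ⊕ ℤ/3 ⊕ ℤ/3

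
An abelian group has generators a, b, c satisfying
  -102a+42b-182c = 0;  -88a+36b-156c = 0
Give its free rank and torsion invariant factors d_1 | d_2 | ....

rank_ℚ(R)=2; free=3−2=1
SNF(R) diag = [2, 4] → torsion [2, 4]

Answer: M ≅ ℤ^1 ⊕ ℤ/2 ⊕ ℤ/4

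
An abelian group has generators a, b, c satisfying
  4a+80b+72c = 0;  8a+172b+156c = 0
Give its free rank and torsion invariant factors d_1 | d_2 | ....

Answer: M ≅ ℤ^1 ⊕ ℤ/4 ⊕ ℤ/12

Derivation:
rank_ℚ(R)=2; free=3−2=1
SNF(R) diag = [4, 12] → torsion [4, 12]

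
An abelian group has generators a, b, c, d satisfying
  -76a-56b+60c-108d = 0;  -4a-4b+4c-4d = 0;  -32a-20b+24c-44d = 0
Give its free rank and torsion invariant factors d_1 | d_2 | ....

Answer: M ≅ ℤ^1 ⊕ ℤ/4 ⊕ ℤ/4 ⊕ ℤ/4

Derivation:
rank_ℚ(R)=3; free=4−3=1
SNF(R) diag = [4, 4, 4] → torsion [4, 4, 4]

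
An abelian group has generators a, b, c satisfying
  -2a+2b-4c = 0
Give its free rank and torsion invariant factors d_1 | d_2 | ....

rank_ℚ(R)=1; free=3−1=2
SNF(R) diag = [2] → torsion [2]

Answer: M ≅ ℤ^2 ⊕ ℤ/2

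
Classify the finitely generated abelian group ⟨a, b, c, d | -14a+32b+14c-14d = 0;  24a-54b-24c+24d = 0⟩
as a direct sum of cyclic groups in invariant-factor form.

Answer: M ≅ ℤ^2 ⊕ ℤ/2 ⊕ ℤ/6

Derivation:
rank_ℚ(R)=2; free=4−2=2
SNF(R) diag = [2, 6] → torsion [2, 6]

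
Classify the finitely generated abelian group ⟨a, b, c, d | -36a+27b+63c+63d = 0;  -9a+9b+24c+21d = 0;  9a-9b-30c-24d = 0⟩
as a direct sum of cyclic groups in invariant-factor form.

Answer: M ≅ ℤ^1 ⊕ ℤ/3 ⊕ ℤ/9 ⊕ ℤ/9

Derivation:
rank_ℚ(R)=3; free=4−3=1
SNF(R) diag = [3, 9, 9] → torsion [3, 9, 9]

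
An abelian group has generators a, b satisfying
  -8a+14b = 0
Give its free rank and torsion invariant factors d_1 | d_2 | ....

Answer: M ≅ ℤ^1 ⊕ ℤ/2

Derivation:
rank_ℚ(R)=1; free=2−1=1
SNF(R) diag = [2] → torsion [2]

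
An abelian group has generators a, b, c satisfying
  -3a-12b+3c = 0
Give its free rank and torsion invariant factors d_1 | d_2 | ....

rank_ℚ(R)=1; free=3−1=2
SNF(R) diag = [3] → torsion [3]

Answer: M ≅ ℤ^2 ⊕ ℤ/3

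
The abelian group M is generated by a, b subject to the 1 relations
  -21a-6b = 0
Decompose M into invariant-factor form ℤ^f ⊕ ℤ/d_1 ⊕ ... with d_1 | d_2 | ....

Answer: M ≅ ℤ^1 ⊕ ℤ/3

Derivation:
rank_ℚ(R)=1; free=2−1=1
SNF(R) diag = [3] → torsion [3]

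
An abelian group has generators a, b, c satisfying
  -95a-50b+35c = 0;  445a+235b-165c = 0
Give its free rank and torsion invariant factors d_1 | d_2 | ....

Answer: M ≅ ℤ^1 ⊕ ℤ/5 ⊕ ℤ/5

Derivation:
rank_ℚ(R)=2; free=3−2=1
SNF(R) diag = [5, 5] → torsion [5, 5]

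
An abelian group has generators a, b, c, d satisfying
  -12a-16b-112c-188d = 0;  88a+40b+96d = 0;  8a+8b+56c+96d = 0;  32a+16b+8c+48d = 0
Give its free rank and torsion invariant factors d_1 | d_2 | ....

Answer: M ≅ ℤ/4 ⊕ ℤ/8 ⊕ ℤ/8 ⊕ ℤ/16

Derivation:
rank_ℚ(R)=4; free=4−4=0
SNF(R) diag = [4, 8, 8, 16] → torsion [4, 8, 8, 16]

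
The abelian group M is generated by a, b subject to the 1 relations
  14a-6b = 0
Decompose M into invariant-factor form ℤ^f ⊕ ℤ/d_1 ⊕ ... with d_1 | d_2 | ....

Answer: M ≅ ℤ^1 ⊕ ℤ/2

Derivation:
rank_ℚ(R)=1; free=2−1=1
SNF(R) diag = [2] → torsion [2]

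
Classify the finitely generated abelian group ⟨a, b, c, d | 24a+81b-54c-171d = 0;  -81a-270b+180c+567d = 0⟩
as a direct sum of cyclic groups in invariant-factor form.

rank_ℚ(R)=2; free=4−2=2
SNF(R) diag = [3, 9] → torsion [3, 9]

Answer: M ≅ ℤ^2 ⊕ ℤ/3 ⊕ ℤ/9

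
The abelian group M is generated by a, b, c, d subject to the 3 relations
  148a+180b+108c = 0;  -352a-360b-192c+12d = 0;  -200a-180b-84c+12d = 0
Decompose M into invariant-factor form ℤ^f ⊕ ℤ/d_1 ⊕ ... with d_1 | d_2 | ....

rank_ℚ(R)=3; free=4−3=1
SNF(R) diag = [4, 12, 36] → torsion [4, 12, 36]

Answer: M ≅ ℤ^1 ⊕ ℤ/4 ⊕ ℤ/12 ⊕ ℤ/36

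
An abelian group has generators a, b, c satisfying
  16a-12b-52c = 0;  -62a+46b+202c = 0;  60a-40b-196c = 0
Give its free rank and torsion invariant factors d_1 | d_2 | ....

rank_ℚ(R)=3; free=3−3=0
SNF(R) diag = [2, 4, 4] → torsion [2, 4, 4]

Answer: M ≅ ℤ/2 ⊕ ℤ/4 ⊕ ℤ/4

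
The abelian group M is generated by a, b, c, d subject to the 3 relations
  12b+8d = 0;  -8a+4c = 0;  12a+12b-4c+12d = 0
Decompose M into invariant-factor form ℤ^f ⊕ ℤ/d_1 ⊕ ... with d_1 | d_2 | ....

Answer: M ≅ ℤ^1 ⊕ ℤ/4 ⊕ ℤ/4 ⊕ ℤ/4

Derivation:
rank_ℚ(R)=3; free=4−3=1
SNF(R) diag = [4, 4, 4] → torsion [4, 4, 4]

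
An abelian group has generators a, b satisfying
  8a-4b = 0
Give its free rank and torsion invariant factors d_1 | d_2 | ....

rank_ℚ(R)=1; free=2−1=1
SNF(R) diag = [4] → torsion [4]

Answer: M ≅ ℤ^1 ⊕ ℤ/4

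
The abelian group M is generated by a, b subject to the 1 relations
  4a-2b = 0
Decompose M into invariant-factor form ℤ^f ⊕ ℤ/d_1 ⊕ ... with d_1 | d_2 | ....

rank_ℚ(R)=1; free=2−1=1
SNF(R) diag = [2] → torsion [2]

Answer: M ≅ ℤ^1 ⊕ ℤ/2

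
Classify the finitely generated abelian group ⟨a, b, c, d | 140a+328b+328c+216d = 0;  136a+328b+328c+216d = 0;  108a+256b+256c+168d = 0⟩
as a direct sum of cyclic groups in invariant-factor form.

rank_ℚ(R)=3; free=4−3=1
SNF(R) diag = [4, 8, 24] → torsion [4, 8, 24]

Answer: M ≅ ℤ^1 ⊕ ℤ/4 ⊕ ℤ/8 ⊕ ℤ/24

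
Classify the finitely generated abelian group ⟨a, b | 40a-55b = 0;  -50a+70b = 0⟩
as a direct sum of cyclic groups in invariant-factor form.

rank_ℚ(R)=2; free=2−2=0
SNF(R) diag = [5, 10] → torsion [5, 10]

Answer: M ≅ ℤ/5 ⊕ ℤ/10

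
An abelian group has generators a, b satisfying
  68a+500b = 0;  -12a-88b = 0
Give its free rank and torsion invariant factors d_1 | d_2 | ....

Answer: M ≅ ℤ/4 ⊕ ℤ/4

Derivation:
rank_ℚ(R)=2; free=2−2=0
SNF(R) diag = [4, 4] → torsion [4, 4]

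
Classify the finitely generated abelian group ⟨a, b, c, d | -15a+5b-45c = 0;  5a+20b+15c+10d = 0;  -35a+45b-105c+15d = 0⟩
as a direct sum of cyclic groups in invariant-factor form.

Answer: M ≅ ℤ^1 ⊕ ℤ/5 ⊕ ℤ/5 ⊕ ℤ/5

Derivation:
rank_ℚ(R)=3; free=4−3=1
SNF(R) diag = [5, 5, 5] → torsion [5, 5, 5]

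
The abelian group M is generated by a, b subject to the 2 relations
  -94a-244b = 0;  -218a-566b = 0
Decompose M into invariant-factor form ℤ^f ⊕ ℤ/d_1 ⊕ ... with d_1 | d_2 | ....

Answer: M ≅ ℤ/2 ⊕ ℤ/6

Derivation:
rank_ℚ(R)=2; free=2−2=0
SNF(R) diag = [2, 6] → torsion [2, 6]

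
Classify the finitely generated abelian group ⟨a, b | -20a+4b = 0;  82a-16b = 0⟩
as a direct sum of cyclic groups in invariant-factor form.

Answer: M ≅ ℤ/2 ⊕ ℤ/4

Derivation:
rank_ℚ(R)=2; free=2−2=0
SNF(R) diag = [2, 4] → torsion [2, 4]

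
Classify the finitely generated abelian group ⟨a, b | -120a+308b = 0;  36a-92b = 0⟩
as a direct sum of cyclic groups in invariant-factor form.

rank_ℚ(R)=2; free=2−2=0
SNF(R) diag = [4, 12] → torsion [4, 12]

Answer: M ≅ ℤ/4 ⊕ ℤ/12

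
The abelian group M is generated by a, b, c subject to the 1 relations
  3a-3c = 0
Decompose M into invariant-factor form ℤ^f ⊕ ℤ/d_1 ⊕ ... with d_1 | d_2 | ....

Answer: M ≅ ℤ^2 ⊕ ℤ/3

Derivation:
rank_ℚ(R)=1; free=3−1=2
SNF(R) diag = [3] → torsion [3]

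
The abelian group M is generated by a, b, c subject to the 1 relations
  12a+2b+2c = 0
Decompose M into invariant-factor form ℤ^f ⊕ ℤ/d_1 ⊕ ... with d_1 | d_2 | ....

Answer: M ≅ ℤ^2 ⊕ ℤ/2

Derivation:
rank_ℚ(R)=1; free=3−1=2
SNF(R) diag = [2] → torsion [2]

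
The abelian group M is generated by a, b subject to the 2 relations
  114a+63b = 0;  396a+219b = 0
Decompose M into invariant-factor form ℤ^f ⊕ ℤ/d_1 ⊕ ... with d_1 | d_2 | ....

Answer: M ≅ ℤ/3 ⊕ ℤ/6

Derivation:
rank_ℚ(R)=2; free=2−2=0
SNF(R) diag = [3, 6] → torsion [3, 6]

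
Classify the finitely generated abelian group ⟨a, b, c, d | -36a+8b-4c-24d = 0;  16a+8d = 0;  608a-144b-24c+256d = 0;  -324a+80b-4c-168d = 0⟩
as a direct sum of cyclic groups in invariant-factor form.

Answer: M ≅ ℤ/4 ⊕ ℤ/8 ⊕ ℤ/24 ⊕ ℤ/72

Derivation:
rank_ℚ(R)=4; free=4−4=0
SNF(R) diag = [4, 8, 24, 72] → torsion [4, 8, 24, 72]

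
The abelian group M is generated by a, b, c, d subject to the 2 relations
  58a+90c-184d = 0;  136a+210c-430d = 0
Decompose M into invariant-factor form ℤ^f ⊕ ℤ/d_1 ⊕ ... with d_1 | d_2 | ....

rank_ℚ(R)=2; free=4−2=2
SNF(R) diag = [2, 6] → torsion [2, 6]

Answer: M ≅ ℤ^2 ⊕ ℤ/2 ⊕ ℤ/6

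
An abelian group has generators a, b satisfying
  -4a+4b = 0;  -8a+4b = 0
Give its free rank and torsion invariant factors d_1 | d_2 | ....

rank_ℚ(R)=2; free=2−2=0
SNF(R) diag = [4, 4] → torsion [4, 4]

Answer: M ≅ ℤ/4 ⊕ ℤ/4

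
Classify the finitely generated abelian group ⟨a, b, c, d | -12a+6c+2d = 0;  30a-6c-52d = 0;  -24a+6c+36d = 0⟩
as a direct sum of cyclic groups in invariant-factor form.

Answer: M ≅ ℤ^1 ⊕ ℤ/2 ⊕ ℤ/6 ⊕ ℤ/6

Derivation:
rank_ℚ(R)=3; free=4−3=1
SNF(R) diag = [2, 6, 6] → torsion [2, 6, 6]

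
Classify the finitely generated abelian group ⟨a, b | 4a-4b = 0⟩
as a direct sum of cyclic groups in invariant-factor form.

rank_ℚ(R)=1; free=2−1=1
SNF(R) diag = [4] → torsion [4]

Answer: M ≅ ℤ^1 ⊕ ℤ/4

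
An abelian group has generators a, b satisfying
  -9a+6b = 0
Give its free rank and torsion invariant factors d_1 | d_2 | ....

rank_ℚ(R)=1; free=2−1=1
SNF(R) diag = [3] → torsion [3]

Answer: M ≅ ℤ^1 ⊕ ℤ/3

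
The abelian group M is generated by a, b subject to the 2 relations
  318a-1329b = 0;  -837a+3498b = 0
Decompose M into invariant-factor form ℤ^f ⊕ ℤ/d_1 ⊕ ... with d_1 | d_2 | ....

rank_ℚ(R)=2; free=2−2=0
SNF(R) diag = [3, 3] → torsion [3, 3]

Answer: M ≅ ℤ/3 ⊕ ℤ/3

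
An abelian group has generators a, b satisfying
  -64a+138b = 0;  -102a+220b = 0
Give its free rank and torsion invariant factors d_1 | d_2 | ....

Answer: M ≅ ℤ/2 ⊕ ℤ/2

Derivation:
rank_ℚ(R)=2; free=2−2=0
SNF(R) diag = [2, 2] → torsion [2, 2]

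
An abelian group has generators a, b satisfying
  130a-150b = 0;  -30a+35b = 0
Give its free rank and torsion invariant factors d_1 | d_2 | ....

rank_ℚ(R)=2; free=2−2=0
SNF(R) diag = [5, 10] → torsion [5, 10]

Answer: M ≅ ℤ/5 ⊕ ℤ/10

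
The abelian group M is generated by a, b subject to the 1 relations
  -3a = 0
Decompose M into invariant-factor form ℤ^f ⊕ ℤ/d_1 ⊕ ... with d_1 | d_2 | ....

Answer: M ≅ ℤ^1 ⊕ ℤ/3

Derivation:
rank_ℚ(R)=1; free=2−1=1
SNF(R) diag = [3] → torsion [3]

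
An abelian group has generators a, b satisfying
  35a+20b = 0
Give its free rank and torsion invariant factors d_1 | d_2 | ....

Answer: M ≅ ℤ^1 ⊕ ℤ/5

Derivation:
rank_ℚ(R)=1; free=2−1=1
SNF(R) diag = [5] → torsion [5]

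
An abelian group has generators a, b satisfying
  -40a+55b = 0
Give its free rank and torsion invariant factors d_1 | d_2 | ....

rank_ℚ(R)=1; free=2−1=1
SNF(R) diag = [5] → torsion [5]

Answer: M ≅ ℤ^1 ⊕ ℤ/5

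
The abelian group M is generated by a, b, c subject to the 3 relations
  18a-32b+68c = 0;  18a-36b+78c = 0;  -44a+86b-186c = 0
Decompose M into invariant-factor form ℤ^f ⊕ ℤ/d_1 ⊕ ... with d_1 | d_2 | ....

rank_ℚ(R)=3; free=3−3=0
SNF(R) diag = [2, 2, 6] → torsion [2, 2, 6]

Answer: M ≅ ℤ/2 ⊕ ℤ/2 ⊕ ℤ/6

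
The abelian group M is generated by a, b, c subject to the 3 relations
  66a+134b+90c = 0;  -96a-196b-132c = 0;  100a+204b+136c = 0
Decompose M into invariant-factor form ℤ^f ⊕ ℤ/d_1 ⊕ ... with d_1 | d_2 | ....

rank_ℚ(R)=3; free=3−3=0
SNF(R) diag = [2, 4, 12] → torsion [2, 4, 12]

Answer: M ≅ ℤ/2 ⊕ ℤ/4 ⊕ ℤ/12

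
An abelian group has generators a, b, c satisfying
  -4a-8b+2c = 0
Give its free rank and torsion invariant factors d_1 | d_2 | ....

rank_ℚ(R)=1; free=3−1=2
SNF(R) diag = [2] → torsion [2]

Answer: M ≅ ℤ^2 ⊕ ℤ/2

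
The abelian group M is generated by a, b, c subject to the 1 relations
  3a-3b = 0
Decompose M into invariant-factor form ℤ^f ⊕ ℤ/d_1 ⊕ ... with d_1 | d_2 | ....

rank_ℚ(R)=1; free=3−1=2
SNF(R) diag = [3] → torsion [3]

Answer: M ≅ ℤ^2 ⊕ ℤ/3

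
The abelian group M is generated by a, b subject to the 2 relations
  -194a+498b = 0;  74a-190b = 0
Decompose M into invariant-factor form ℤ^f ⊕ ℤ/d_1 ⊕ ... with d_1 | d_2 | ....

Answer: M ≅ ℤ/2 ⊕ ℤ/4

Derivation:
rank_ℚ(R)=2; free=2−2=0
SNF(R) diag = [2, 4] → torsion [2, 4]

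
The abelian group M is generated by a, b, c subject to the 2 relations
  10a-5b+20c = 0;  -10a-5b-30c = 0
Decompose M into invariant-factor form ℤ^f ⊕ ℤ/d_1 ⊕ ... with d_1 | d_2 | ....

Answer: M ≅ ℤ^1 ⊕ ℤ/5 ⊕ ℤ/10

Derivation:
rank_ℚ(R)=2; free=3−2=1
SNF(R) diag = [5, 10] → torsion [5, 10]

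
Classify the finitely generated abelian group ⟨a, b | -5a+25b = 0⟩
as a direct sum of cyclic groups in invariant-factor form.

Answer: M ≅ ℤ^1 ⊕ ℤ/5

Derivation:
rank_ℚ(R)=1; free=2−1=1
SNF(R) diag = [5] → torsion [5]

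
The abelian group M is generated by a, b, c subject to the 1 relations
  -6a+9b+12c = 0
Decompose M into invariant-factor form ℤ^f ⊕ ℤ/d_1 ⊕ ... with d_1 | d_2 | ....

rank_ℚ(R)=1; free=3−1=2
SNF(R) diag = [3] → torsion [3]

Answer: M ≅ ℤ^2 ⊕ ℤ/3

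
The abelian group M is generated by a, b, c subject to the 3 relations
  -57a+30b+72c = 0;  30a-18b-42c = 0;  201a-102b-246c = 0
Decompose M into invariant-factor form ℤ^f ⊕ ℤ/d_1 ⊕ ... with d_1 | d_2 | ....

rank_ℚ(R)=3; free=3−3=0
SNF(R) diag = [3, 6, 6] → torsion [3, 6, 6]

Answer: M ≅ ℤ/3 ⊕ ℤ/6 ⊕ ℤ/6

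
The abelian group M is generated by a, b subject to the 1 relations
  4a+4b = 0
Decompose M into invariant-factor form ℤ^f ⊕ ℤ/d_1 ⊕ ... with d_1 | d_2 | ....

rank_ℚ(R)=1; free=2−1=1
SNF(R) diag = [4] → torsion [4]

Answer: M ≅ ℤ^1 ⊕ ℤ/4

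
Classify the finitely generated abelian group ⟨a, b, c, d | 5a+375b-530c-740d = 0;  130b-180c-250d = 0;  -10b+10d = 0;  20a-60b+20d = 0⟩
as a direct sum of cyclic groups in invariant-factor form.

rank_ℚ(R)=4; free=4−4=0
SNF(R) diag = [5, 10, 20, 60] → torsion [5, 10, 20, 60]

Answer: M ≅ ℤ/5 ⊕ ℤ/10 ⊕ ℤ/20 ⊕ ℤ/60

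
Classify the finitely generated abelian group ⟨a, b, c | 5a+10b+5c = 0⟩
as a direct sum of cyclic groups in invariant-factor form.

Answer: M ≅ ℤ^2 ⊕ ℤ/5

Derivation:
rank_ℚ(R)=1; free=3−1=2
SNF(R) diag = [5] → torsion [5]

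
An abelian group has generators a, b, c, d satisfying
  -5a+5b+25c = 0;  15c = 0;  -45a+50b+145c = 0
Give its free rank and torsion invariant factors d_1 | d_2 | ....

rank_ℚ(R)=3; free=4−3=1
SNF(R) diag = [5, 5, 15] → torsion [5, 5, 15]

Answer: M ≅ ℤ^1 ⊕ ℤ/5 ⊕ ℤ/5 ⊕ ℤ/15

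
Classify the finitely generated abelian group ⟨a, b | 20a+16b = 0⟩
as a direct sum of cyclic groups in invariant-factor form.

rank_ℚ(R)=1; free=2−1=1
SNF(R) diag = [4] → torsion [4]

Answer: M ≅ ℤ^1 ⊕ ℤ/4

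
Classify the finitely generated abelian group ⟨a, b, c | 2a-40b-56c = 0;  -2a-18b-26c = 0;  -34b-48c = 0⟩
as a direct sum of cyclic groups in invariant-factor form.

Answer: M ≅ ℤ/2 ⊕ ℤ/2 ⊕ ℤ/2

Derivation:
rank_ℚ(R)=3; free=3−3=0
SNF(R) diag = [2, 2, 2] → torsion [2, 2, 2]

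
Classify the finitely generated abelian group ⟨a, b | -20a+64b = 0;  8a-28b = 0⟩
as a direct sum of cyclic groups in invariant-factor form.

rank_ℚ(R)=2; free=2−2=0
SNF(R) diag = [4, 12] → torsion [4, 12]

Answer: M ≅ ℤ/4 ⊕ ℤ/12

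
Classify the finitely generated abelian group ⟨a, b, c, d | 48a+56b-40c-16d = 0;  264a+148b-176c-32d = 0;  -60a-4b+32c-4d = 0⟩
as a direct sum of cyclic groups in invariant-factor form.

Answer: M ≅ ℤ^1 ⊕ ℤ/4 ⊕ ℤ/12 ⊕ ℤ/24

Derivation:
rank_ℚ(R)=3; free=4−3=1
SNF(R) diag = [4, 12, 24] → torsion [4, 12, 24]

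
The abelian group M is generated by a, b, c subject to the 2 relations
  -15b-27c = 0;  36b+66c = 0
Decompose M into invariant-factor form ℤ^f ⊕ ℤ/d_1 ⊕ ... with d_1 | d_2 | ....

rank_ℚ(R)=2; free=3−2=1
SNF(R) diag = [3, 6] → torsion [3, 6]

Answer: M ≅ ℤ^1 ⊕ ℤ/3 ⊕ ℤ/6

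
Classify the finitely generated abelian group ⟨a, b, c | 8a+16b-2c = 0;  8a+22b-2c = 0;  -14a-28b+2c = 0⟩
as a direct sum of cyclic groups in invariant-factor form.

Answer: M ≅ ℤ/2 ⊕ ℤ/6 ⊕ ℤ/6

Derivation:
rank_ℚ(R)=3; free=3−3=0
SNF(R) diag = [2, 6, 6] → torsion [2, 6, 6]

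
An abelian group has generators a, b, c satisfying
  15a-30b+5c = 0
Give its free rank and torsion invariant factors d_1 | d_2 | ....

rank_ℚ(R)=1; free=3−1=2
SNF(R) diag = [5] → torsion [5]

Answer: M ≅ ℤ^2 ⊕ ℤ/5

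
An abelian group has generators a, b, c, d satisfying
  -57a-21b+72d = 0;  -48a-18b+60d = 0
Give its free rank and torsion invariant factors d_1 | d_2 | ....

rank_ℚ(R)=2; free=4−2=2
SNF(R) diag = [3, 6] → torsion [3, 6]

Answer: M ≅ ℤ^2 ⊕ ℤ/3 ⊕ ℤ/6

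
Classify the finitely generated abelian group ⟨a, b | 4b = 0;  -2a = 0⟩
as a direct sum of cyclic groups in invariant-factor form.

Answer: M ≅ ℤ/2 ⊕ ℤ/4

Derivation:
rank_ℚ(R)=2; free=2−2=0
SNF(R) diag = [2, 4] → torsion [2, 4]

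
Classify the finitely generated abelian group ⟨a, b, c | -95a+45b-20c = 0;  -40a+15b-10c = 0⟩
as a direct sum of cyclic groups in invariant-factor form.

Answer: M ≅ ℤ^1 ⊕ ℤ/5 ⊕ ℤ/15

Derivation:
rank_ℚ(R)=2; free=3−2=1
SNF(R) diag = [5, 15] → torsion [5, 15]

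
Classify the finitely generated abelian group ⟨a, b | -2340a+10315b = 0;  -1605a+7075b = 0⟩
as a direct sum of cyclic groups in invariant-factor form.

rank_ℚ(R)=2; free=2−2=0
SNF(R) diag = [5, 15] → torsion [5, 15]

Answer: M ≅ ℤ/5 ⊕ ℤ/15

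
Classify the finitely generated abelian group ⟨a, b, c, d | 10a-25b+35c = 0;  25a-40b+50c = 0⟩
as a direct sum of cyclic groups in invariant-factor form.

rank_ℚ(R)=2; free=4−2=2
SNF(R) diag = [5, 15] → torsion [5, 15]

Answer: M ≅ ℤ^2 ⊕ ℤ/5 ⊕ ℤ/15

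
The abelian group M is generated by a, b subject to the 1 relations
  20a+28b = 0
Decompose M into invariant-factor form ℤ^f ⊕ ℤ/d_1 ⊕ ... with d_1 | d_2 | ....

rank_ℚ(R)=1; free=2−1=1
SNF(R) diag = [4] → torsion [4]

Answer: M ≅ ℤ^1 ⊕ ℤ/4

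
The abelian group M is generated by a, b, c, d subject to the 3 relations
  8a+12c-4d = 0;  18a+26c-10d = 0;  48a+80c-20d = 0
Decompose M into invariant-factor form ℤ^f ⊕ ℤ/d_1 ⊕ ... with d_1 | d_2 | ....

Answer: M ≅ ℤ^1 ⊕ ℤ/2 ⊕ ℤ/4 ⊕ ℤ/4

Derivation:
rank_ℚ(R)=3; free=4−3=1
SNF(R) diag = [2, 4, 4] → torsion [2, 4, 4]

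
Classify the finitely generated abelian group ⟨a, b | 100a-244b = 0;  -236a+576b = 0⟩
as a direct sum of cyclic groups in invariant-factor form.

Answer: M ≅ ℤ/4 ⊕ ℤ/4

Derivation:
rank_ℚ(R)=2; free=2−2=0
SNF(R) diag = [4, 4] → torsion [4, 4]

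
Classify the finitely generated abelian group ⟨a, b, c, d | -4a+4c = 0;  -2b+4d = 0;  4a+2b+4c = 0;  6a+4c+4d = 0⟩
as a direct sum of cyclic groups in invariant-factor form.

rank_ℚ(R)=4; free=4−4=0
SNF(R) diag = [2, 2, 4, 4] → torsion [2, 2, 4, 4]

Answer: M ≅ ℤ/2 ⊕ ℤ/2 ⊕ ℤ/4 ⊕ ℤ/4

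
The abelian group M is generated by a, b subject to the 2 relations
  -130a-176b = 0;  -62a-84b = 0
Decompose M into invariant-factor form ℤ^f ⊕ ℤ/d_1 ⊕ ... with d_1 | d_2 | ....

Answer: M ≅ ℤ/2 ⊕ ℤ/4

Derivation:
rank_ℚ(R)=2; free=2−2=0
SNF(R) diag = [2, 4] → torsion [2, 4]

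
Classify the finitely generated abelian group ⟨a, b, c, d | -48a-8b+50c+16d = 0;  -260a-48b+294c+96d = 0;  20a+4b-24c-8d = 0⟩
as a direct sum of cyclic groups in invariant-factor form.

rank_ℚ(R)=3; free=4−3=1
SNF(R) diag = [2, 4, 4] → torsion [2, 4, 4]

Answer: M ≅ ℤ^1 ⊕ ℤ/2 ⊕ ℤ/4 ⊕ ℤ/4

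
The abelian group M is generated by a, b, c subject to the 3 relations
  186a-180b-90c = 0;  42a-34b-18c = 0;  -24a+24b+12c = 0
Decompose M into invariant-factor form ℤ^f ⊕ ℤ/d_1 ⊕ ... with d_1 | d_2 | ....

Answer: M ≅ ℤ/2 ⊕ ℤ/6 ⊕ ℤ/12

Derivation:
rank_ℚ(R)=3; free=3−3=0
SNF(R) diag = [2, 6, 12] → torsion [2, 6, 12]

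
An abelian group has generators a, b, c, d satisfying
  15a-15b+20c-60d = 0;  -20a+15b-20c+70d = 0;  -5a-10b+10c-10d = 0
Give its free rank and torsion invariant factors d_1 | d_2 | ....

Answer: M ≅ ℤ^1 ⊕ ℤ/5 ⊕ ℤ/5 ⊕ ℤ/10

Derivation:
rank_ℚ(R)=3; free=4−3=1
SNF(R) diag = [5, 5, 10] → torsion [5, 5, 10]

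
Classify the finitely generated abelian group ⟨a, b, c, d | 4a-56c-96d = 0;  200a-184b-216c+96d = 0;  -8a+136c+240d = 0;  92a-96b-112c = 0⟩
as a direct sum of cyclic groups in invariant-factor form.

rank_ℚ(R)=4; free=4−4=0
SNF(R) diag = [4, 8, 24, 48] → torsion [4, 8, 24, 48]

Answer: M ≅ ℤ/4 ⊕ ℤ/8 ⊕ ℤ/24 ⊕ ℤ/48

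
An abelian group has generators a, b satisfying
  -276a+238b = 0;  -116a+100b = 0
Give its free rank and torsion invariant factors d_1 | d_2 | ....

Answer: M ≅ ℤ/2 ⊕ ℤ/4

Derivation:
rank_ℚ(R)=2; free=2−2=0
SNF(R) diag = [2, 4] → torsion [2, 4]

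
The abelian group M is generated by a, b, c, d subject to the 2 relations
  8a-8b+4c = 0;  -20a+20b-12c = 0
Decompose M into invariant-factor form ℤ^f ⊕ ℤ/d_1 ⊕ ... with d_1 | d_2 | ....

Answer: M ≅ ℤ^2 ⊕ ℤ/4 ⊕ ℤ/4

Derivation:
rank_ℚ(R)=2; free=4−2=2
SNF(R) diag = [4, 4] → torsion [4, 4]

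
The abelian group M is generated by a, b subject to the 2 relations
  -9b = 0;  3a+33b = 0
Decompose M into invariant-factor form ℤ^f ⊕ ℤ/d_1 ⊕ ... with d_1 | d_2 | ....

Answer: M ≅ ℤ/3 ⊕ ℤ/9

Derivation:
rank_ℚ(R)=2; free=2−2=0
SNF(R) diag = [3, 9] → torsion [3, 9]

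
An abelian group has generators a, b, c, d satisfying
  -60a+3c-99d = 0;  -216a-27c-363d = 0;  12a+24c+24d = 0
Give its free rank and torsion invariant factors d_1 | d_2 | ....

Answer: M ≅ ℤ^1 ⊕ ℤ/3 ⊕ ℤ/6 ⊕ ℤ/12

Derivation:
rank_ℚ(R)=3; free=4−3=1
SNF(R) diag = [3, 6, 12] → torsion [3, 6, 12]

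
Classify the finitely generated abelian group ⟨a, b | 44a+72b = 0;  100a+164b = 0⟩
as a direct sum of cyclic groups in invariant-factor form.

rank_ℚ(R)=2; free=2−2=0
SNF(R) diag = [4, 4] → torsion [4, 4]

Answer: M ≅ ℤ/4 ⊕ ℤ/4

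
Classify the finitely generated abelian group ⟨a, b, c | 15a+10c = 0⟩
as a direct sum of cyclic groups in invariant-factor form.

rank_ℚ(R)=1; free=3−1=2
SNF(R) diag = [5] → torsion [5]

Answer: M ≅ ℤ^2 ⊕ ℤ/5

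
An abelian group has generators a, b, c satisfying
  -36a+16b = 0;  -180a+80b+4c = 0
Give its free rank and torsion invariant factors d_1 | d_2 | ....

rank_ℚ(R)=2; free=3−2=1
SNF(R) diag = [4, 4] → torsion [4, 4]

Answer: M ≅ ℤ^1 ⊕ ℤ/4 ⊕ ℤ/4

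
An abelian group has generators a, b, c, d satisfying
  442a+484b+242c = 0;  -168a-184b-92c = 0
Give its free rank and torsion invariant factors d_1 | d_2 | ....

Answer: M ≅ ℤ^2 ⊕ ℤ/2 ⊕ ℤ/4

Derivation:
rank_ℚ(R)=2; free=4−2=2
SNF(R) diag = [2, 4] → torsion [2, 4]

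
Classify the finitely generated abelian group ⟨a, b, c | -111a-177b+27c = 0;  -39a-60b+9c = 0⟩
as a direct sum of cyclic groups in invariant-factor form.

rank_ℚ(R)=2; free=3−2=1
SNF(R) diag = [3, 9] → torsion [3, 9]

Answer: M ≅ ℤ^1 ⊕ ℤ/3 ⊕ ℤ/9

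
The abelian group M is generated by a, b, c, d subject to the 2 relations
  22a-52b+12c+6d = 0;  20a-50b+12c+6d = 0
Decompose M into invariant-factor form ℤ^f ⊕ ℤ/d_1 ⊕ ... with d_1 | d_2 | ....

Answer: M ≅ ℤ^2 ⊕ ℤ/2 ⊕ ℤ/6

Derivation:
rank_ℚ(R)=2; free=4−2=2
SNF(R) diag = [2, 6] → torsion [2, 6]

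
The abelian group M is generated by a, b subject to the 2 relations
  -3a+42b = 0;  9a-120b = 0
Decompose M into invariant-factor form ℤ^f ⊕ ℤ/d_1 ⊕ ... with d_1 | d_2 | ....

Answer: M ≅ ℤ/3 ⊕ ℤ/6

Derivation:
rank_ℚ(R)=2; free=2−2=0
SNF(R) diag = [3, 6] → torsion [3, 6]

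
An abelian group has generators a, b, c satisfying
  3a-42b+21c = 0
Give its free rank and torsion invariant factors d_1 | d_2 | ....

rank_ℚ(R)=1; free=3−1=2
SNF(R) diag = [3] → torsion [3]

Answer: M ≅ ℤ^2 ⊕ ℤ/3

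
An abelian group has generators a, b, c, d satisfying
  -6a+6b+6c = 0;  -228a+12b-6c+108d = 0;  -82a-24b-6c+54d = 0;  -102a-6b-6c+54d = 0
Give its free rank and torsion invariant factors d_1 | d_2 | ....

rank_ℚ(R)=4; free=4−4=0
SNF(R) diag = [2, 6, 18, 54] → torsion [2, 6, 18, 54]

Answer: M ≅ ℤ/2 ⊕ ℤ/6 ⊕ ℤ/18 ⊕ ℤ/54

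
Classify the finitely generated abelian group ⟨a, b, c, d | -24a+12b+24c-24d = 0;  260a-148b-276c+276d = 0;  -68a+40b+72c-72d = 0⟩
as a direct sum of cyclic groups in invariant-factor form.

rank_ℚ(R)=3; free=4−3=1
SNF(R) diag = [4, 12, 12] → torsion [4, 12, 12]

Answer: M ≅ ℤ^1 ⊕ ℤ/4 ⊕ ℤ/12 ⊕ ℤ/12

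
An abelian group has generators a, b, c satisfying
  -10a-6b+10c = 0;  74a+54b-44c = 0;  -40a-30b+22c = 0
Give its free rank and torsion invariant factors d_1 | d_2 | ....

Answer: M ≅ ℤ/2 ⊕ ℤ/6 ⊕ ℤ/6

Derivation:
rank_ℚ(R)=3; free=3−3=0
SNF(R) diag = [2, 6, 6] → torsion [2, 6, 6]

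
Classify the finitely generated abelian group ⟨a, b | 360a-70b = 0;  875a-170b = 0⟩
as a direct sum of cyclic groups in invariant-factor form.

Answer: M ≅ ℤ/5 ⊕ ℤ/10

Derivation:
rank_ℚ(R)=2; free=2−2=0
SNF(R) diag = [5, 10] → torsion [5, 10]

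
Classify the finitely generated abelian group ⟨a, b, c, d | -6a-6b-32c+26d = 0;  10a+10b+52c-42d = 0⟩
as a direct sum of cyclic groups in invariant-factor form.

Answer: M ≅ ℤ^2 ⊕ ℤ/2 ⊕ ℤ/4

Derivation:
rank_ℚ(R)=2; free=4−2=2
SNF(R) diag = [2, 4] → torsion [2, 4]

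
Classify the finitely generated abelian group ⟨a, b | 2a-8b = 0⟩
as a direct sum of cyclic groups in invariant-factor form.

Answer: M ≅ ℤ^1 ⊕ ℤ/2

Derivation:
rank_ℚ(R)=1; free=2−1=1
SNF(R) diag = [2] → torsion [2]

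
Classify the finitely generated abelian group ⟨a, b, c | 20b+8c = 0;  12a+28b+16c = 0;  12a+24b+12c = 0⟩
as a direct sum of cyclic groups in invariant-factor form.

rank_ℚ(R)=3; free=3−3=0
SNF(R) diag = [4, 12, 12] → torsion [4, 12, 12]

Answer: M ≅ ℤ/4 ⊕ ℤ/12 ⊕ ℤ/12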